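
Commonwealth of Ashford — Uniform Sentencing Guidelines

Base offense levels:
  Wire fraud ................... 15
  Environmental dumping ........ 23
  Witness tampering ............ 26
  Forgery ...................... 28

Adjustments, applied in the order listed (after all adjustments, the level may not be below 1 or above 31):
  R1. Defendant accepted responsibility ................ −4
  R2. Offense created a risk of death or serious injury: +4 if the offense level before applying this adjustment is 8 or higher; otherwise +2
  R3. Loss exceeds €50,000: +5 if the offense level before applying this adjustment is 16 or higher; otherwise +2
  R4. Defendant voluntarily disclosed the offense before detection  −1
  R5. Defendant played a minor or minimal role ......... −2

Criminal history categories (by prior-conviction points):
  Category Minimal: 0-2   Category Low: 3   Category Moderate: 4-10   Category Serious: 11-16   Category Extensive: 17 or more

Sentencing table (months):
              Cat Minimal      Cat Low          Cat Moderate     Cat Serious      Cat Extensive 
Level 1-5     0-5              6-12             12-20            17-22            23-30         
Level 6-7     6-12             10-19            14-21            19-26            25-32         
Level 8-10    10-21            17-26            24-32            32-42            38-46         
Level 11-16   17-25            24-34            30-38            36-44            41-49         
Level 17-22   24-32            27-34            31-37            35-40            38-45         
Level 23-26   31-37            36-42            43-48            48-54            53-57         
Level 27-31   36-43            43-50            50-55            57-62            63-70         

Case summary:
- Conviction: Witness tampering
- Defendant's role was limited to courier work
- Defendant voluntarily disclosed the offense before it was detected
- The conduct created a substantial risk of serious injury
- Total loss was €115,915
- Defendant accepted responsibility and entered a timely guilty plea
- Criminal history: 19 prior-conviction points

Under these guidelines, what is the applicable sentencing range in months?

63-70 months

Base offense level for witness tampering: 26.
R1 applies: 26 − 4 = 22.
R2 applies (level before this adjustment is 22 ≥ 8, so +4): 22 + 4 = 26.
R3 applies (level before this adjustment is 26 ≥ 16, so +5): 26 + 5 = 31.
R4 applies: 31 − 1 = 30.
R5 applies: 30 − 2 = 28.
Final offense level: 28.
Criminal history: 19 prior points → Category Extensive (17+).
Level 28 falls in the 27-31 band.
Grid: Level 27-31 × Category Extensive = 63-70 months.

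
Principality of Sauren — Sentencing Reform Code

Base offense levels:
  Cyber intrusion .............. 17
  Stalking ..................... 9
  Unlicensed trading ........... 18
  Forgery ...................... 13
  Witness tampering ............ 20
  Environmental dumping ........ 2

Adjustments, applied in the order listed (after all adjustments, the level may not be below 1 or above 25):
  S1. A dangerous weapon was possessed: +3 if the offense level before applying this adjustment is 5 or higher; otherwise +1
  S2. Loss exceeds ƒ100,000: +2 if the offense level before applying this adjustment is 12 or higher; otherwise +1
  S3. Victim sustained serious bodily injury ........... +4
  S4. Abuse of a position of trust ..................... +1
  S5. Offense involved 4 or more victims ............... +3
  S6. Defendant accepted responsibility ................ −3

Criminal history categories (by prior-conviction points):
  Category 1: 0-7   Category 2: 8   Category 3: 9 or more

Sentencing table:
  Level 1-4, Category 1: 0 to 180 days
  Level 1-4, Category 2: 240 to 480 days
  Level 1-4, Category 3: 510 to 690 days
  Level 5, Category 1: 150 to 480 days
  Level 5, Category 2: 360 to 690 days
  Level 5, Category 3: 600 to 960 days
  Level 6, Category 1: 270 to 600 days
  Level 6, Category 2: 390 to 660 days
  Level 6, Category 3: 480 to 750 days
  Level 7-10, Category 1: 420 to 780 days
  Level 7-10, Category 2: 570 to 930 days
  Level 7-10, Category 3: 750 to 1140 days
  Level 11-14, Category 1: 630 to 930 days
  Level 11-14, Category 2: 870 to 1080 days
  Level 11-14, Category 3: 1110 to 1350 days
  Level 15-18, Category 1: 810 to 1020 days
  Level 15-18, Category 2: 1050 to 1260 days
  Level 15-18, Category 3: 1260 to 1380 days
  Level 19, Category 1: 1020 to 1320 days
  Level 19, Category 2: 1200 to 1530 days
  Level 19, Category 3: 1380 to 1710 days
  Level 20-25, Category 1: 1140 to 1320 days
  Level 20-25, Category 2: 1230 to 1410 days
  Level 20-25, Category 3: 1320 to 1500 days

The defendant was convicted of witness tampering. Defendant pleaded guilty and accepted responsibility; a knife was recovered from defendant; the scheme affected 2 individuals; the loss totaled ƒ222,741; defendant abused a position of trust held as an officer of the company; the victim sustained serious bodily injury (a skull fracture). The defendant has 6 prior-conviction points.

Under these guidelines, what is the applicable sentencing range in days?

Base offense level for witness tampering: 20.
S1 applies (level before this adjustment is 20 ≥ 5, so +3): 20 + 3 = 23.
S2 applies (level before this adjustment is 23 ≥ 12, so +2): 23 + 2 = 25.
S3 applies: 25 + 4 = 29.
S4 applies: 29 + 1 = 30.
S5 does not apply.
S6 applies: 30 − 3 = 27.
Level 27 exceeds the maximum of 25; capped at 25.
Final offense level: 25.
Criminal history: 6 prior points → Category 1 (0-7).
Level 25 falls in the 20-25 band.
Grid: Level 20-25 × Category 1 = 1140-1320 days.

1140-1320 days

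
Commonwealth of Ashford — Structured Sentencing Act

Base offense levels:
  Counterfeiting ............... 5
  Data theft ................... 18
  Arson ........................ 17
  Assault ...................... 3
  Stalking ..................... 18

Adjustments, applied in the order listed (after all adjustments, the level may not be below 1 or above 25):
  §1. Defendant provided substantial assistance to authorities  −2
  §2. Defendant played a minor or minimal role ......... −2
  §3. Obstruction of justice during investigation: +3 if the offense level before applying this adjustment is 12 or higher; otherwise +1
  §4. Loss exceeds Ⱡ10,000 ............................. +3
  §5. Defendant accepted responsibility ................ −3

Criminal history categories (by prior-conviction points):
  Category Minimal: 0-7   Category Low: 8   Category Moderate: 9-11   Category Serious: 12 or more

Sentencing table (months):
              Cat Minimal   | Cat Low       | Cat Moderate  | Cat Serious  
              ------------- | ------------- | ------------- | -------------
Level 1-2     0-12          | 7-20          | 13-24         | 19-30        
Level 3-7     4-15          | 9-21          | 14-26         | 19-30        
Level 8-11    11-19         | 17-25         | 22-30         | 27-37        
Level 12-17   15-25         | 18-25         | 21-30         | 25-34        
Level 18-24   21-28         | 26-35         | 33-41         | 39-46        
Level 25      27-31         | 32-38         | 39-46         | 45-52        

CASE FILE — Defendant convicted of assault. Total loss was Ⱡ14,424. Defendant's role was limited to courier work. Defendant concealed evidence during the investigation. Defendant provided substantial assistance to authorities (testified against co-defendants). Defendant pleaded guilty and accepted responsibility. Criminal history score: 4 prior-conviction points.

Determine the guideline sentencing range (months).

Base offense level for assault: 3.
§1 applies: 3 − 2 = 1.
§2 applies: 1 − 2 = -1.
§3 applies (level before this adjustment is -1 < 12, so +1): -1 + 1 = 0.
§4 applies: 0 + 3 = 3.
§5 applies: 3 − 3 = 0.
Level 0 is below the minimum of 1; floored at 1.
Final offense level: 1.
Criminal history: 4 prior points → Category Minimal (0-7).
Level 1 falls in the 1-2 band.
Grid: Level 1-2 × Category Minimal = 0-12 months.

0-12 months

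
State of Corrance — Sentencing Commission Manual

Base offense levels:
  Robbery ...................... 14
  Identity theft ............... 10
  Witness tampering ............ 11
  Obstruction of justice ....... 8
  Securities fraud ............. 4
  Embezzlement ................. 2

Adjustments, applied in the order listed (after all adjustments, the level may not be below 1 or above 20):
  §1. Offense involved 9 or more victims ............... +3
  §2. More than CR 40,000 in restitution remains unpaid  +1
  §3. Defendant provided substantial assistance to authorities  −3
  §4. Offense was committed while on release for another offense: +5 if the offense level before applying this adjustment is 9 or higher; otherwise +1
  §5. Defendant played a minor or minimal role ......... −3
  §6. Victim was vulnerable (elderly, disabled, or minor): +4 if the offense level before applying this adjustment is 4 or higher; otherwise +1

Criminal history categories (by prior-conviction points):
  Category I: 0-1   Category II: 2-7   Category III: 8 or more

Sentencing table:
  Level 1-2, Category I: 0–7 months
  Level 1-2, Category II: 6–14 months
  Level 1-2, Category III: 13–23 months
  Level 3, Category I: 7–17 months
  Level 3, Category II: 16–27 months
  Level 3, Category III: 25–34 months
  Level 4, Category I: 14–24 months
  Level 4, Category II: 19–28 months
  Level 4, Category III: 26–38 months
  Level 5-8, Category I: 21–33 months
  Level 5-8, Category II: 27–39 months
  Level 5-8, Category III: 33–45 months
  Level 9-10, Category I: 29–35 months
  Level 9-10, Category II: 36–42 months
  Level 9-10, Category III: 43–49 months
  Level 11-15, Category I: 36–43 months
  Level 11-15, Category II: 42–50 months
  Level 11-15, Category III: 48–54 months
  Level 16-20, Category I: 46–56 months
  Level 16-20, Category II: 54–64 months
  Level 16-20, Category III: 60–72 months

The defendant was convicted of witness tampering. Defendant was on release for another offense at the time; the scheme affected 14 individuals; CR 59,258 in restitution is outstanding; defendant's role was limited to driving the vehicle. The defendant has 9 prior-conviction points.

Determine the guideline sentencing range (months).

Base offense level for witness tampering: 11.
§1 applies: 11 + 3 = 14.
§2 applies: 14 + 1 = 15.
§3 does not apply.
§4 applies (level before this adjustment is 15 ≥ 9, so +5): 15 + 5 = 20.
§5 applies: 20 − 3 = 17.
§6 does not apply.
Final offense level: 17.
Criminal history: 9 prior points → Category III (8+).
Level 17 falls in the 16-20 band.
Grid: Level 16-20 × Category III = 60-72 months.

60-72 months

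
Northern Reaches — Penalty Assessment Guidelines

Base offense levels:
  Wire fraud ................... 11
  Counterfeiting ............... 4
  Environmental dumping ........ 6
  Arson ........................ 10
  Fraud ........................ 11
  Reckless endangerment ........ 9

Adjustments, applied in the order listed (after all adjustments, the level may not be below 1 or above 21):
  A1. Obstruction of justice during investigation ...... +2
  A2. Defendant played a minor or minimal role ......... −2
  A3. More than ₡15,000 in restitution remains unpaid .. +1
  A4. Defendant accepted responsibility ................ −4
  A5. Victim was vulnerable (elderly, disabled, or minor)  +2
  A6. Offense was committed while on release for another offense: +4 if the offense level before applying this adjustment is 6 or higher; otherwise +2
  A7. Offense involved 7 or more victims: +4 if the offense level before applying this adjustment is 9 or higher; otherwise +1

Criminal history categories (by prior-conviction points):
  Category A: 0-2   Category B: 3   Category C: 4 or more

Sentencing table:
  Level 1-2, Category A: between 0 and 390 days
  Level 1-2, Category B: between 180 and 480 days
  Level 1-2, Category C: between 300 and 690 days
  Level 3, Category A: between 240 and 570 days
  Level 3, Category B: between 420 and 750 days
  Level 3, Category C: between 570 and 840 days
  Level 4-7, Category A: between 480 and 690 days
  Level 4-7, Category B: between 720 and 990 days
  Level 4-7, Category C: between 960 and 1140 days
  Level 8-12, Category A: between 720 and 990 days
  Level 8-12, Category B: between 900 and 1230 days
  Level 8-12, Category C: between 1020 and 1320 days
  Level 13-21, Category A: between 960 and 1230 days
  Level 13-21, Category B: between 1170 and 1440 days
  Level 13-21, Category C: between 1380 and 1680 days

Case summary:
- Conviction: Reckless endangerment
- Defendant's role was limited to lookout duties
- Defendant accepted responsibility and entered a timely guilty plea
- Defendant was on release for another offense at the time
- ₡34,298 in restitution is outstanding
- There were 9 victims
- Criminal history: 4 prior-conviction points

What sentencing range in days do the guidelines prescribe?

960-1140 days

Base offense level for reckless endangerment: 9.
A1 does not apply.
A2 applies: 9 − 2 = 7.
A3 applies: 7 + 1 = 8.
A4 applies: 8 − 4 = 4.
A5 does not apply.
A6 applies (level before this adjustment is 4 < 6, so +2): 4 + 2 = 6.
A7 applies (level before this adjustment is 6 < 9, so +1): 6 + 1 = 7.
Final offense level: 7.
Criminal history: 4 prior points → Category C (4+).
Level 7 falls in the 4-7 band.
Grid: Level 4-7 × Category C = 960-1140 days.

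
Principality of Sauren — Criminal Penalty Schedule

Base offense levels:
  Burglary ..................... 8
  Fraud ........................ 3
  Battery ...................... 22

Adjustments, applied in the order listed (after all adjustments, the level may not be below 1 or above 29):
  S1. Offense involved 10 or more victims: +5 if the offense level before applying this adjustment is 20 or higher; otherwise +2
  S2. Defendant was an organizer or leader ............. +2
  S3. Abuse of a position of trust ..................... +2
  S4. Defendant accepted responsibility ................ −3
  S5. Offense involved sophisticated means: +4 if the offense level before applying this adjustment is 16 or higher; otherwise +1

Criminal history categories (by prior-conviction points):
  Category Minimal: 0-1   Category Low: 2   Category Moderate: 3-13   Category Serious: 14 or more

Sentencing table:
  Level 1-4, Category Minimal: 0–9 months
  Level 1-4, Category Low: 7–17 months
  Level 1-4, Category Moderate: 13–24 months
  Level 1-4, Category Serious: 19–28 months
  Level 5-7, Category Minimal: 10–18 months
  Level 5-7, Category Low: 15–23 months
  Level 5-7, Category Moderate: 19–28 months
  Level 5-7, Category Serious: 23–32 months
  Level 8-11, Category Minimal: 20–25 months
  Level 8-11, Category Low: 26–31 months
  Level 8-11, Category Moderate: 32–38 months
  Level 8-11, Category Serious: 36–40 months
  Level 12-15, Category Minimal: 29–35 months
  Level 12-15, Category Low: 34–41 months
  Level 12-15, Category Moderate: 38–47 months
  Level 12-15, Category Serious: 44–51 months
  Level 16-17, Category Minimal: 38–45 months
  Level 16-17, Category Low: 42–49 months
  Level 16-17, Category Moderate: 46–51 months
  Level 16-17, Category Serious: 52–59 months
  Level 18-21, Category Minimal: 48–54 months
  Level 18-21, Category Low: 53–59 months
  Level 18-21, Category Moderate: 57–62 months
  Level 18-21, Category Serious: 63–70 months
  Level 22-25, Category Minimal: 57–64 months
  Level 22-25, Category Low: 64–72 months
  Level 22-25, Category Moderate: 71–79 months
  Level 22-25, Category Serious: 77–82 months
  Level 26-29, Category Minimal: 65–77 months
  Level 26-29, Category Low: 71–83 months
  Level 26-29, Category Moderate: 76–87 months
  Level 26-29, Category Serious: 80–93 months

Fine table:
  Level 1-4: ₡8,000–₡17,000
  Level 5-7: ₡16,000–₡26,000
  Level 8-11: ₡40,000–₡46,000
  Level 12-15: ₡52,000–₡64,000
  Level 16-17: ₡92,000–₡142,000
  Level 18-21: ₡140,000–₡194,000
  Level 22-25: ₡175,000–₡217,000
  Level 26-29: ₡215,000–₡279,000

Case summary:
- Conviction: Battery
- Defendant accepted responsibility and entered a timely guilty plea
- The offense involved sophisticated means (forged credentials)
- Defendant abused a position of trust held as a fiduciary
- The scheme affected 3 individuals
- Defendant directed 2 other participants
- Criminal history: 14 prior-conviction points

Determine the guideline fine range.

₡215,000–₡279,000

Base offense level for battery: 22.
S2 applies: 22 + 2 = 24.
S3 applies: 24 + 2 = 26.
S4 applies: 26 − 3 = 23.
S5 applies (level before this adjustment is 23 ≥ 16, so +4): 23 + 4 = 27.
Final offense level: 27.
Level 27 falls in the 26-29 band.
Fine table: Level 26-29 → ₡215,000–₡279,000.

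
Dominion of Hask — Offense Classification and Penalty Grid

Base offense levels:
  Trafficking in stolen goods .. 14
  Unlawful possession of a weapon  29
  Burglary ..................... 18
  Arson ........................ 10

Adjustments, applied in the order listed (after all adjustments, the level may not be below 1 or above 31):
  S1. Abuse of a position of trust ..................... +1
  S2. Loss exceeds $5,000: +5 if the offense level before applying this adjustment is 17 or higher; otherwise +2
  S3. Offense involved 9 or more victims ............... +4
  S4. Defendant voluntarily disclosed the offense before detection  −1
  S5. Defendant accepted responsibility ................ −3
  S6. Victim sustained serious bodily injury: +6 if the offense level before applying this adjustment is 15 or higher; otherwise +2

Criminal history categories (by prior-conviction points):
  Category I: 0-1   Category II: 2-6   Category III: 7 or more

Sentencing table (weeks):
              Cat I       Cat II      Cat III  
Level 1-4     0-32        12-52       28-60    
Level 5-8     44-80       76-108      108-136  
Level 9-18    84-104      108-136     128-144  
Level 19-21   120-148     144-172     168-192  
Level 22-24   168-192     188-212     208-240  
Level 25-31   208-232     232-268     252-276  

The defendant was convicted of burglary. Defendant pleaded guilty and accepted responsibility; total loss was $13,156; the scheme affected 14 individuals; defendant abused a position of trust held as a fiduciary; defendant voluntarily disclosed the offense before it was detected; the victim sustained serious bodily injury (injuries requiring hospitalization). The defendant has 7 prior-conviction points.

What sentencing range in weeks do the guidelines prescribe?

252-276 weeks

Base offense level for burglary: 18.
S1 applies: 18 + 1 = 19.
S2 applies (level before this adjustment is 19 ≥ 17, so +5): 19 + 5 = 24.
S3 applies: 24 + 4 = 28.
S4 applies: 28 − 1 = 27.
S5 applies: 27 − 3 = 24.
S6 applies (level before this adjustment is 24 ≥ 15, so +6): 24 + 6 = 30.
Final offense level: 30.
Criminal history: 7 prior points → Category III (7+).
Level 30 falls in the 25-31 band.
Grid: Level 25-31 × Category III = 252-276 weeks.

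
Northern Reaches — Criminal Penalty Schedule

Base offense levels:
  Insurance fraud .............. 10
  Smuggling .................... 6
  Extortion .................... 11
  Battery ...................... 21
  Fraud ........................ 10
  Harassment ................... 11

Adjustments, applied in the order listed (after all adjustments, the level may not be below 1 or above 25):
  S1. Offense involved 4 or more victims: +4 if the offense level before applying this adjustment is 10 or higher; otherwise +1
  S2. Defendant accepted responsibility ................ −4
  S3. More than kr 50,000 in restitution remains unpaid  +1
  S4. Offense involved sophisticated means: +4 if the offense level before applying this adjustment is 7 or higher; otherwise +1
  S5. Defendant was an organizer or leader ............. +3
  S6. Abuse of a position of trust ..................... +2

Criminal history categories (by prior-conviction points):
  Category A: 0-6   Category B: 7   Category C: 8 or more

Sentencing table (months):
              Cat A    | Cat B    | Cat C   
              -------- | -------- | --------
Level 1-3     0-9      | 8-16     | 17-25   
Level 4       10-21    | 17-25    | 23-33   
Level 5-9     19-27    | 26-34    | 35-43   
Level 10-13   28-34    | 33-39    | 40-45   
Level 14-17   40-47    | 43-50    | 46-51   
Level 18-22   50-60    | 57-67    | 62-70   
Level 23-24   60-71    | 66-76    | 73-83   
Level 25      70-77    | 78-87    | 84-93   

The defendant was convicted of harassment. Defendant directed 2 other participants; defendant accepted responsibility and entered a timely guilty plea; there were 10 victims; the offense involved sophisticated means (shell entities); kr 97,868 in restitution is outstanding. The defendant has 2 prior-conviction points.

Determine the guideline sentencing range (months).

Base offense level for harassment: 11.
S1 applies (level before this adjustment is 11 ≥ 10, so +4): 11 + 4 = 15.
S2 applies: 15 − 4 = 11.
S3 applies: 11 + 1 = 12.
S4 applies (level before this adjustment is 12 ≥ 7, so +4): 12 + 4 = 16.
S5 applies: 16 + 3 = 19.
Final offense level: 19.
Criminal history: 2 prior points → Category A (0-6).
Level 19 falls in the 18-22 band.
Grid: Level 18-22 × Category A = 50-60 months.

50-60 months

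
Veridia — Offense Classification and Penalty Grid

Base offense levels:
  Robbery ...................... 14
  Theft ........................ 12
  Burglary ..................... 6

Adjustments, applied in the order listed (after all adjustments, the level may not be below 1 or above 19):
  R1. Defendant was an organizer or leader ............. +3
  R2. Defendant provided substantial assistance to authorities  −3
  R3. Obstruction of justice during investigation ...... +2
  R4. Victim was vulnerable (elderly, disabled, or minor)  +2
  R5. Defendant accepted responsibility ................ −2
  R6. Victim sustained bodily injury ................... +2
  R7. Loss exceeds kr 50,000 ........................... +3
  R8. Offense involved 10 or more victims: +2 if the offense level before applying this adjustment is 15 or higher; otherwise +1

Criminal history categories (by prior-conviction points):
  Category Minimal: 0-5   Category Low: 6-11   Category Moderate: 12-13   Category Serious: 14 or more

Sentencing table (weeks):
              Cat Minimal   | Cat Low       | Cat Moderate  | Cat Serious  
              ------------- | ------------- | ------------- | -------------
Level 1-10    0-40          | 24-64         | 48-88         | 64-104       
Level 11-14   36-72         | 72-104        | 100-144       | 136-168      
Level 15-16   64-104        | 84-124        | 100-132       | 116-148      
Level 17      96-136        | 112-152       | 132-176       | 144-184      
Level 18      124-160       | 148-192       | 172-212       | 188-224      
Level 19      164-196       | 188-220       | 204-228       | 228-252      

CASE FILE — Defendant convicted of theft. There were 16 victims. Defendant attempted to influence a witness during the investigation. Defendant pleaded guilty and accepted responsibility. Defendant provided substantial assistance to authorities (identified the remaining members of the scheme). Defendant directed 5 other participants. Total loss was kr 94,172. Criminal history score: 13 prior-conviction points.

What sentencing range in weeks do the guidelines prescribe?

132-176 weeks

Base offense level for theft: 12.
R1 applies: 12 + 3 = 15.
R2 applies: 15 − 3 = 12.
R3 applies: 12 + 2 = 14.
R4 does not apply.
R5 applies: 14 − 2 = 12.
R7 applies: 12 + 3 = 15.
R8 applies (level before this adjustment is 15 ≥ 15, so +2): 15 + 2 = 17.
Final offense level: 17.
Criminal history: 13 prior points → Category Moderate (12-13).
Level 17 falls in the 17 band.
Grid: Level 17 × Category Moderate = 132-176 weeks.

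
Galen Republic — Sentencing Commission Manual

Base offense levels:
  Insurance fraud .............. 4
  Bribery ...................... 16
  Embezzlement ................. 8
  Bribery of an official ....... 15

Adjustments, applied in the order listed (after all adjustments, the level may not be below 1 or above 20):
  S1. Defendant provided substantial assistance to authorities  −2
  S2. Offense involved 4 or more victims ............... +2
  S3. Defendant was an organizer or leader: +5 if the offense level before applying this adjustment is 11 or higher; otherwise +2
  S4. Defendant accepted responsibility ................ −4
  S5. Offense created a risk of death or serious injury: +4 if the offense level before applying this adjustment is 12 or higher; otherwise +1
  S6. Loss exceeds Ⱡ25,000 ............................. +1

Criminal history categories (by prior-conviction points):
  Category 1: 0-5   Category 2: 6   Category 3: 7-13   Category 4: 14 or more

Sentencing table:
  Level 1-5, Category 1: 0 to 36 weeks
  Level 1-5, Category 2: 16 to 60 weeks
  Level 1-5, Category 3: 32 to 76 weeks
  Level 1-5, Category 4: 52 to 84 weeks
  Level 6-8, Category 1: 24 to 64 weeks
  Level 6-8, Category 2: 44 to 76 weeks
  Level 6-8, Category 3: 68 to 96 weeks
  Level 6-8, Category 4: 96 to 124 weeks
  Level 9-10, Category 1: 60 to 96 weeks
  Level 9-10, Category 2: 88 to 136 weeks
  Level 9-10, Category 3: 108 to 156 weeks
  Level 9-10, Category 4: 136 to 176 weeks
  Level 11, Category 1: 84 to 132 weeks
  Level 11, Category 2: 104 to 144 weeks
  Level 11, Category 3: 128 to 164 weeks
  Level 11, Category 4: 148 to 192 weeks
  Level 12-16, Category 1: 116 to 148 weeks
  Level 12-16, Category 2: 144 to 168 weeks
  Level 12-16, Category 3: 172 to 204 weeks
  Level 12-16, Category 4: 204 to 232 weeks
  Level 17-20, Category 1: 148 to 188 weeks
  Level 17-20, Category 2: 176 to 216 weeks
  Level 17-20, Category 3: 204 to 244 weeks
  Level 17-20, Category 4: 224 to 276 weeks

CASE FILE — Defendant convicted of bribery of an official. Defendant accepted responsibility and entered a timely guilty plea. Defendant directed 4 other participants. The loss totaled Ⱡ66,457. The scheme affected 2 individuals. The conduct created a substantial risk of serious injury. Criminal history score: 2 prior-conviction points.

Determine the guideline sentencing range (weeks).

148-188 weeks

Base offense level for bribery of an official: 15.
S3 applies (level before this adjustment is 15 ≥ 11, so +5): 15 + 5 = 20.
S4 applies: 20 − 4 = 16.
S5 applies (level before this adjustment is 16 ≥ 12, so +4): 16 + 4 = 20.
S6 applies: 20 + 1 = 21.
Level 21 exceeds the maximum of 20; capped at 20.
Final offense level: 20.
Criminal history: 2 prior points → Category 1 (0-5).
Level 20 falls in the 17-20 band.
Grid: Level 17-20 × Category 1 = 148-188 weeks.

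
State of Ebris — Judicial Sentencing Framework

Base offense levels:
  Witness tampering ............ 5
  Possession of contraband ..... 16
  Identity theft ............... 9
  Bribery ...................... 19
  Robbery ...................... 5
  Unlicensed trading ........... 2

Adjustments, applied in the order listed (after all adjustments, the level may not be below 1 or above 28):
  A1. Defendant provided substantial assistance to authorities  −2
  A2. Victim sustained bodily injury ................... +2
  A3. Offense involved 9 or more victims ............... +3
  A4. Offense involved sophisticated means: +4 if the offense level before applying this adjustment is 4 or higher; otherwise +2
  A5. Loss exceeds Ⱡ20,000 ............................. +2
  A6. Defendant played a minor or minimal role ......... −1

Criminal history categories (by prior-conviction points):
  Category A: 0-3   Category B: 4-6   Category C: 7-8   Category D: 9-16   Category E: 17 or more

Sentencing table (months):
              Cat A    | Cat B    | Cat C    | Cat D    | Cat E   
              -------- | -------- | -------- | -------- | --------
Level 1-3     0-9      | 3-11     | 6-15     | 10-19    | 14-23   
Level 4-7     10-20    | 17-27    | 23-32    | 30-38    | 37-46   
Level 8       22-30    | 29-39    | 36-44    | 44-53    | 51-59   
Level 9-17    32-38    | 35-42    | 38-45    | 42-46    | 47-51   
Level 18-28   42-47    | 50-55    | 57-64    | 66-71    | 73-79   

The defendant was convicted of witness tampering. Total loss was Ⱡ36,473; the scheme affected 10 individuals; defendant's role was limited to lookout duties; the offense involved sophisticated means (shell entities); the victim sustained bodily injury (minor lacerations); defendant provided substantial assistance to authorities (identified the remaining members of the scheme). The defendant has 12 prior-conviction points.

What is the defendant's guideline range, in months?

42-46 months

Base offense level for witness tampering: 5.
A1 applies: 5 − 2 = 3.
A2 applies: 3 + 2 = 5.
A3 applies: 5 + 3 = 8.
A4 applies (level before this adjustment is 8 ≥ 4, so +4): 8 + 4 = 12.
A5 applies: 12 + 2 = 14.
A6 applies: 14 − 1 = 13.
Final offense level: 13.
Criminal history: 12 prior points → Category D (9-16).
Level 13 falls in the 9-17 band.
Grid: Level 9-17 × Category D = 42-46 months.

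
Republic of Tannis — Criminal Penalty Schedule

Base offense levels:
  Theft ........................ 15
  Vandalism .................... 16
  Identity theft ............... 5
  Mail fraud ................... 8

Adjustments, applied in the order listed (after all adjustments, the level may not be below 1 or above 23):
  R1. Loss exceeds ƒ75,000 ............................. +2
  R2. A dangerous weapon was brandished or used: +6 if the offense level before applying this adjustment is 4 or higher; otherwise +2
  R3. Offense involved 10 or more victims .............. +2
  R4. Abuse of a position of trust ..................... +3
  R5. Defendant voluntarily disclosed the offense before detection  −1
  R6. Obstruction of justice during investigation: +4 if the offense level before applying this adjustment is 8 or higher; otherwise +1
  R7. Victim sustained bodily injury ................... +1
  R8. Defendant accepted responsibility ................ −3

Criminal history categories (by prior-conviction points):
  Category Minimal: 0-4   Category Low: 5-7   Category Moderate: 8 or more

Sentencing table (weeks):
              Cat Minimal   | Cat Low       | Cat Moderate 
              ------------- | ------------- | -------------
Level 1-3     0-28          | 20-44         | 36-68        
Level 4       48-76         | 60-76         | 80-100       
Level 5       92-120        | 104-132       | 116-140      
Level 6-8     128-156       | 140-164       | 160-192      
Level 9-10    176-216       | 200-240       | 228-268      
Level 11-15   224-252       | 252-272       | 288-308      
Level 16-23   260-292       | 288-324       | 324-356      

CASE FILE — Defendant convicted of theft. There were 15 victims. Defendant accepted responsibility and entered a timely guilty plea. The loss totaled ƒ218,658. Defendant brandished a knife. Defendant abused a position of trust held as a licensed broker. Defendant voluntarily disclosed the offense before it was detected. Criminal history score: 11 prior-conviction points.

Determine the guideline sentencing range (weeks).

324-356 weeks

Base offense level for theft: 15.
R1 applies: 15 + 2 = 17.
R2 applies (level before this adjustment is 17 ≥ 4, so +6): 17 + 6 = 23.
R3 applies: 23 + 2 = 25.
R4 applies: 25 + 3 = 28.
R5 applies: 28 − 1 = 27.
R7 does not apply.
R8 applies: 27 − 3 = 24.
Level 24 exceeds the maximum of 23; capped at 23.
Final offense level: 23.
Criminal history: 11 prior points → Category Moderate (8+).
Level 23 falls in the 16-23 band.
Grid: Level 16-23 × Category Moderate = 324-356 weeks.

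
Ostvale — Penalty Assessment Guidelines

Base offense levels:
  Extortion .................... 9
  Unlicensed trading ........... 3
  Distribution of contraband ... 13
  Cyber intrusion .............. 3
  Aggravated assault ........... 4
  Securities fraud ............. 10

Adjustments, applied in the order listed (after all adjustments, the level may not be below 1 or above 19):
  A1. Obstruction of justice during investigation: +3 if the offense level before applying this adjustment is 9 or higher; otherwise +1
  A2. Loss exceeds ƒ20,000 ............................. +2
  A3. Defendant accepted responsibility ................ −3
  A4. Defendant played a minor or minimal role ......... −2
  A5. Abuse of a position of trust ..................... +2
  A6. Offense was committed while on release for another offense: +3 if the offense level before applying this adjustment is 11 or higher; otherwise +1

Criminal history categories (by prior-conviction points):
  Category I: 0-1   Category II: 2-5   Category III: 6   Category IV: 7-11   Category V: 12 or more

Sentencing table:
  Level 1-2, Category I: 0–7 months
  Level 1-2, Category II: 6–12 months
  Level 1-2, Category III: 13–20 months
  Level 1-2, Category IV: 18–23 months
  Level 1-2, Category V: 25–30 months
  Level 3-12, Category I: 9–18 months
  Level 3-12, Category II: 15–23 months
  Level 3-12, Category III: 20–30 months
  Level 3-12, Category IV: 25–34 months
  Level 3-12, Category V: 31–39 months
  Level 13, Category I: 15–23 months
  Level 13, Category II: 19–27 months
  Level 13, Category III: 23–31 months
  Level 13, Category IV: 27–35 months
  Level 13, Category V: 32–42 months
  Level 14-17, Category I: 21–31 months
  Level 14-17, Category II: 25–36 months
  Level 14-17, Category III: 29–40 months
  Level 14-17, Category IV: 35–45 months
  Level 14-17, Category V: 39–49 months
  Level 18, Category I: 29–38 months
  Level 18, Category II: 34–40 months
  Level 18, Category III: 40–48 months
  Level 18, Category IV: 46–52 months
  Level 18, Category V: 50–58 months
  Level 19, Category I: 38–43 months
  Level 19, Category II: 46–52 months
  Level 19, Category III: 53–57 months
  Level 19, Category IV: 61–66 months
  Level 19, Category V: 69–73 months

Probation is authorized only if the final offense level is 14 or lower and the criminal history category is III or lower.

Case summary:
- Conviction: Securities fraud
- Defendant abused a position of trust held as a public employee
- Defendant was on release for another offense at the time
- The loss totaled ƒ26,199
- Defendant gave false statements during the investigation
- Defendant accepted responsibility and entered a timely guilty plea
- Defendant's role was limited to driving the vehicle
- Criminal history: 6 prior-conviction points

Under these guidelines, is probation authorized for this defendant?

Base offense level for securities fraud: 10.
A1 applies (level before this adjustment is 10 ≥ 9, so +3): 10 + 3 = 13.
A2 applies: 13 + 2 = 15.
A3 applies: 15 − 3 = 12.
A4 applies: 12 − 2 = 10.
A5 applies: 10 + 2 = 12.
A6 applies (level before this adjustment is 12 ≥ 11, so +3): 12 + 3 = 15.
Final offense level: 15.
Criminal history: 6 prior points → Category III (6).
Level 15 falls in the 14-17 band.
Grid: Level 14-17 × Category III = 29-40 months.
Probation check: level 15 > 14 and category III ≤ III → not eligible.

No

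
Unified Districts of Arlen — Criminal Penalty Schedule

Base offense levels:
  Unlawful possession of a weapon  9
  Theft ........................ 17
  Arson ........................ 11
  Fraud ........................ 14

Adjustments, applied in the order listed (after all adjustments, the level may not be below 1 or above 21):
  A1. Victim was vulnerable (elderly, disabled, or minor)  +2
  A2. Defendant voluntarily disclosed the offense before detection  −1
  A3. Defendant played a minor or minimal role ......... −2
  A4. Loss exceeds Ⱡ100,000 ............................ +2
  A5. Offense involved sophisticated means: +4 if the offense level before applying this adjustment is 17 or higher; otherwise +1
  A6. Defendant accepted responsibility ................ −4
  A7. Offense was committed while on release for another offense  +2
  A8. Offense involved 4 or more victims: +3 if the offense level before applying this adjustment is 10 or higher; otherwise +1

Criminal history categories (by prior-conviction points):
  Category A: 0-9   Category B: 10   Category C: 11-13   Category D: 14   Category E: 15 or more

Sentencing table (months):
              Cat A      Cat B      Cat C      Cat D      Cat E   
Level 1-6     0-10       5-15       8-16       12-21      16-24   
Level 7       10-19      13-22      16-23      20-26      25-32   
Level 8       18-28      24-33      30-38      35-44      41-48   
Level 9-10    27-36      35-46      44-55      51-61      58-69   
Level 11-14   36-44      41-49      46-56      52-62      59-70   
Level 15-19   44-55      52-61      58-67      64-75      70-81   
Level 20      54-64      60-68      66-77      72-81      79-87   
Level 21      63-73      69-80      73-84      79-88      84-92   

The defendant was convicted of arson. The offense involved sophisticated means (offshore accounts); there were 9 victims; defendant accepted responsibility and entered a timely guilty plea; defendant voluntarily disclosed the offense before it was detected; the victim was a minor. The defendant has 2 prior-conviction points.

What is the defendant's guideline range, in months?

Base offense level for arson: 11.
A1 applies: 11 + 2 = 13.
A2 applies: 13 − 1 = 12.
A5 applies (level before this adjustment is 12 < 17, so +1): 12 + 1 = 13.
A6 applies: 13 − 4 = 9.
A7 does not apply.
A8 applies (level before this adjustment is 9 < 10, so +1): 9 + 1 = 10.
Final offense level: 10.
Criminal history: 2 prior points → Category A (0-9).
Level 10 falls in the 9-10 band.
Grid: Level 9-10 × Category A = 27-36 months.

27-36 months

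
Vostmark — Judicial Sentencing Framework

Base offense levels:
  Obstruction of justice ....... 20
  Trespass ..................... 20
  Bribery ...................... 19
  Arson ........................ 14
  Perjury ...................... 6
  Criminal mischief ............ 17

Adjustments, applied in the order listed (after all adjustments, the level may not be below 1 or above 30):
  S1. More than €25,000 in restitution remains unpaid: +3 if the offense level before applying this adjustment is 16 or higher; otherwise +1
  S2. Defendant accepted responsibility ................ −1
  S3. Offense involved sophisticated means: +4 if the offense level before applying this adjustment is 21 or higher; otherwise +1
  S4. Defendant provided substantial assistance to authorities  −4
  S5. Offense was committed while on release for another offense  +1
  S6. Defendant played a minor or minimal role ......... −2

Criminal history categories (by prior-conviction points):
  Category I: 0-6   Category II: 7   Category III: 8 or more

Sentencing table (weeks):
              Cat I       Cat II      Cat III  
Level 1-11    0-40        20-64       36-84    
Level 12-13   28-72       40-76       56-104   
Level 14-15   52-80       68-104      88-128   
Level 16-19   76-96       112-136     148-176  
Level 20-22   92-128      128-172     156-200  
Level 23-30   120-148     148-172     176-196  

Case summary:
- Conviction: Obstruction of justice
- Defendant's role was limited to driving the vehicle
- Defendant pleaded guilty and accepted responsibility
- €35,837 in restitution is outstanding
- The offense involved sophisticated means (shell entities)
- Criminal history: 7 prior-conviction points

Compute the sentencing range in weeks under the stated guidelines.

148-172 weeks

Base offense level for obstruction of justice: 20.
S1 applies (level before this adjustment is 20 ≥ 16, so +3): 20 + 3 = 23.
S2 applies: 23 − 1 = 22.
S3 applies (level before this adjustment is 22 ≥ 21, so +4): 22 + 4 = 26.
S6 applies: 26 − 2 = 24.
Final offense level: 24.
Criminal history: 7 prior points → Category II (7).
Level 24 falls in the 23-30 band.
Grid: Level 23-30 × Category II = 148-172 weeks.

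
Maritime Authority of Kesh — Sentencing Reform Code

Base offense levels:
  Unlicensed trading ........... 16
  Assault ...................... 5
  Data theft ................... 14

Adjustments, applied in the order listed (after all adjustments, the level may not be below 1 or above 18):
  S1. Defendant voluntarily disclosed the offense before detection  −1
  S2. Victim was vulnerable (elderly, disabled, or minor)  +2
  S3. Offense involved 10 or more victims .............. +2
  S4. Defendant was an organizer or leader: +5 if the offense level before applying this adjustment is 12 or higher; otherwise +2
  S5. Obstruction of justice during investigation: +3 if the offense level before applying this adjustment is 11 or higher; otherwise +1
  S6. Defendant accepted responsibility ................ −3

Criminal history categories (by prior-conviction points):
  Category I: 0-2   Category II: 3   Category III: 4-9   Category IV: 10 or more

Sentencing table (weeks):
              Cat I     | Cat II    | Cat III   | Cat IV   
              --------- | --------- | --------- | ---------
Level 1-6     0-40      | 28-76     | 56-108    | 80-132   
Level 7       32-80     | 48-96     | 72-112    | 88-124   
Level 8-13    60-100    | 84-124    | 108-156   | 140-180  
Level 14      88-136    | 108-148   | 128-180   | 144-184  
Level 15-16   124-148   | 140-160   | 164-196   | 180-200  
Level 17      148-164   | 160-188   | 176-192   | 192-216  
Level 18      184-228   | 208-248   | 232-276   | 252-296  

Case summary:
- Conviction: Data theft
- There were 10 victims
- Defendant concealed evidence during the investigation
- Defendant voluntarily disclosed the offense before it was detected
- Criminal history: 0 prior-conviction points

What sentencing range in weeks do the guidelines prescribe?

Base offense level for data theft: 14.
S1 applies: 14 − 1 = 13.
S2 does not apply.
S3 applies: 13 + 2 = 15.
S5 applies (level before this adjustment is 15 ≥ 11, so +3): 15 + 3 = 18.
S6 does not apply.
Final offense level: 18.
Criminal history: 0 prior points → Category I (0-2).
Level 18 falls in the 18 band.
Grid: Level 18 × Category I = 184-228 weeks.

184-228 weeks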